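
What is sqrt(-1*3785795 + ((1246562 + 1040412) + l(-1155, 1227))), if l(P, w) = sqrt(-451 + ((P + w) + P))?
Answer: sqrt(-1498821 + I*sqrt(1534)) ≈ 0.02 + 1224.3*I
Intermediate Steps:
l(P, w) = sqrt(-451 + w + 2*P) (l(P, w) = sqrt(-451 + (w + 2*P)) = sqrt(-451 + w + 2*P))
sqrt(-1*3785795 + ((1246562 + 1040412) + l(-1155, 1227))) = sqrt(-1*3785795 + ((1246562 + 1040412) + sqrt(-451 + 1227 + 2*(-1155)))) = sqrt(-3785795 + (2286974 + sqrt(-451 + 1227 - 2310))) = sqrt(-3785795 + (2286974 + sqrt(-1534))) = sqrt(-3785795 + (2286974 + I*sqrt(1534))) = sqrt(-1498821 + I*sqrt(1534))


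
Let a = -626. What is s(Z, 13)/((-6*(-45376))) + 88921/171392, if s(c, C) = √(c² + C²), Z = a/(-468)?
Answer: 88921/171392 + √9351733/63707904 ≈ 0.51886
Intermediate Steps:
Z = 313/234 (Z = -626/(-468) = -626*(-1/468) = 313/234 ≈ 1.3376)
s(c, C) = √(C² + c²)
s(Z, 13)/((-6*(-45376))) + 88921/171392 = √(13² + (313/234)²)/((-6*(-45376))) + 88921/171392 = √(169 + 97969/54756)/272256 + 88921*(1/171392) = √(9351733/54756)*(1/272256) + 88921/171392 = (√9351733/234)*(1/272256) + 88921/171392 = √9351733/63707904 + 88921/171392 = 88921/171392 + √9351733/63707904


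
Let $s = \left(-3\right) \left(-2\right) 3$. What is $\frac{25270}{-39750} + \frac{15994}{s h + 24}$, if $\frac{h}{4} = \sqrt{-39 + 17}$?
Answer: $\frac{2861511}{1054700} - \frac{7997 i \sqrt{22}}{796} \approx 2.7131 - 47.122 i$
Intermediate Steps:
$h = 4 i \sqrt{22}$ ($h = 4 \sqrt{-39 + 17} = 4 \sqrt{-22} = 4 i \sqrt{22} \approx 18.762 i$)
$s = 18$ ($s = 6 \cdot 3 = 18$)
$\frac{25270}{-39750} + \frac{15994}{s h + 24} = \frac{25270}{-39750} + \frac{15994}{18 \cdot 4 i \sqrt{22} + 24} = 25270 \left(- \frac{1}{39750}\right) + \frac{15994}{72 i \sqrt{22} + 24} = - \frac{2527}{3975} + \frac{15994}{24 + 72 i \sqrt{22}}$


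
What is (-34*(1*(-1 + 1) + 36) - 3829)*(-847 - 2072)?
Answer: 14749707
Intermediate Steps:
(-34*(1*(-1 + 1) + 36) - 3829)*(-847 - 2072) = (-34*(1*0 + 36) - 3829)*(-2919) = (-34*(0 + 36) - 3829)*(-2919) = (-34*36 - 3829)*(-2919) = (-1224 - 3829)*(-2919) = -5053*(-2919) = 14749707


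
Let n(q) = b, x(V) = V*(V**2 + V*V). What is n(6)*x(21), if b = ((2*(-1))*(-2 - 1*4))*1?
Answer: 222264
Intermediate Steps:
x(V) = 2*V**3 (x(V) = V*(V**2 + V**2) = V*(2*V**2) = 2*V**3)
b = 12 (b = -2*(-2 - 4)*1 = -2*(-6)*1 = 12*1 = 12)
n(q) = 12
n(6)*x(21) = 12*(2*21**3) = 12*(2*9261) = 12*18522 = 222264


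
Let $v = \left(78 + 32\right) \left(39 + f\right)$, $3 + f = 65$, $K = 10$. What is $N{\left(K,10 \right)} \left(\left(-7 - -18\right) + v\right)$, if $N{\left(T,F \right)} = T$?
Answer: $111210$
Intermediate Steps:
$f = 62$ ($f = -3 + 65 = 62$)
$v = 11110$ ($v = \left(78 + 32\right) \left(39 + 62\right) = 110 \cdot 101 = 11110$)
$N{\left(K,10 \right)} \left(\left(-7 - -18\right) + v\right) = 10 \left(\left(-7 - -18\right) + 11110\right) = 10 \left(\left(-7 + 18\right) + 11110\right) = 10 \left(11 + 11110\right) = 10 \cdot 11121 = 111210$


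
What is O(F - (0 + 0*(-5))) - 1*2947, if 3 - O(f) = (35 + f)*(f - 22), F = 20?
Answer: -2834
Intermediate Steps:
O(f) = 3 - (-22 + f)*(35 + f) (O(f) = 3 - (35 + f)*(f - 22) = 3 - (35 + f)*(-22 + f) = 3 - (-22 + f)*(35 + f))
O(F - (0 + 0*(-5))) - 1*2947 = (773 - (20 - (0 + 0*(-5)))**2 - 13*(20 - (0 + 0*(-5)))) - 1*2947 = (773 - (20 - (0 + 0))**2 - 13*(20 - (0 + 0))) - 2947 = (773 - (20 - 1*0)**2 - 13*(20 - 1*0)) - 2947 = (773 - (20 + 0)**2 - 13*(20 + 0)) - 2947 = (773 - 1*20**2 - 13*20) - 2947 = (773 - 1*400 - 260) - 2947 = (773 - 400 - 260) - 2947 = 113 - 2947 = -2834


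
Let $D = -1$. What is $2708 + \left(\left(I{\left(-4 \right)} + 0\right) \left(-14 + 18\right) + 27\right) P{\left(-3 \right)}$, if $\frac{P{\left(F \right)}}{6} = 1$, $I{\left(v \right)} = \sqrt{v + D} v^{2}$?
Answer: $2870 + 384 i \sqrt{5} \approx 2870.0 + 858.65 i$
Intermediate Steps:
$I{\left(v \right)} = v^{2} \sqrt{-1 + v}$ ($I{\left(v \right)} = \sqrt{v - 1} v^{2} = \sqrt{-1 + v} v^{2} = v^{2} \sqrt{-1 + v}$)
$P{\left(F \right)} = 6$ ($P{\left(F \right)} = 6 \cdot 1 = 6$)
$2708 + \left(\left(I{\left(-4 \right)} + 0\right) \left(-14 + 18\right) + 27\right) P{\left(-3 \right)} = 2708 + \left(\left(\left(-4\right)^{2} \sqrt{-1 - 4} + 0\right) \left(-14 + 18\right) + 27\right) 6 = 2708 + \left(\left(16 \sqrt{-5} + 0\right) 4 + 27\right) 6 = 2708 + \left(\left(16 i \sqrt{5} + 0\right) 4 + 27\right) 6 = 2708 + \left(16 i \sqrt{5} \cdot 4 + 27\right) 6 = 2708 + \left(64 i \sqrt{5} + 27\right) 6 = 2708 + \left(27 + 64 i \sqrt{5}\right) 6 = 2708 + \left(162 + 384 i \sqrt{5}\right) = 2870 + 384 i \sqrt{5}$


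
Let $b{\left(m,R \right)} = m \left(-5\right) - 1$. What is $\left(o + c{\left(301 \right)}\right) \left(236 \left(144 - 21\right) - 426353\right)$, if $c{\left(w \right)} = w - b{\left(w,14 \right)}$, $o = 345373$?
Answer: $-137943293500$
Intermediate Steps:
$b{\left(m,R \right)} = -1 - 5 m$ ($b{\left(m,R \right)} = - 5 m - 1 = -1 - 5 m$)
$c{\left(w \right)} = 1 + 6 w$ ($c{\left(w \right)} = w - \left(-1 - 5 w\right) = w + \left(1 + 5 w\right) = 1 + 6 w$)
$\left(o + c{\left(301 \right)}\right) \left(236 \left(144 - 21\right) - 426353\right) = \left(345373 + \left(1 + 6 \cdot 301\right)\right) \left(236 \left(144 - 21\right) - 426353\right) = \left(345373 + \left(1 + 1806\right)\right) \left(236 \cdot 123 - 426353\right) = \left(345373 + 1807\right) \left(29028 - 426353\right) = 347180 \left(-397325\right) = -137943293500$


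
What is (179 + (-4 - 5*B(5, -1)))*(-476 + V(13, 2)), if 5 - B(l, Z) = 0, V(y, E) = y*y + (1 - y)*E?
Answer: -49650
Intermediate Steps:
V(y, E) = y**2 + E*(1 - y)
B(l, Z) = 5 (B(l, Z) = 5 - 1*0 = 5 + 0 = 5)
(179 + (-4 - 5*B(5, -1)))*(-476 + V(13, 2)) = (179 + (-4 - 5*5))*(-476 + (2 + 13**2 - 1*2*13)) = (179 + (-4 - 25))*(-476 + (2 + 169 - 26)) = (179 - 29)*(-476 + 145) = 150*(-331) = -49650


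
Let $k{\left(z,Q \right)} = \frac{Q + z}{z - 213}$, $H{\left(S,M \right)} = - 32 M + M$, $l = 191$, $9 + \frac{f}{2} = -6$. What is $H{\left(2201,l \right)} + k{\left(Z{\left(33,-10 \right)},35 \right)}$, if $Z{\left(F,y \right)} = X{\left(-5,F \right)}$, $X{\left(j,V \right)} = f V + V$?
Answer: $- \frac{3463324}{585} \approx -5920.2$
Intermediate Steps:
$f = -30$ ($f = -18 + 2 \left(-6\right) = -18 - 12 = -30$)
$H{\left(S,M \right)} = - 31 M$
$X{\left(j,V \right)} = - 29 V$ ($X{\left(j,V \right)} = - 30 V + V = - 29 V$)
$Z{\left(F,y \right)} = - 29 F$
$k{\left(z,Q \right)} = \frac{Q + z}{-213 + z}$
$H{\left(2201,l \right)} + k{\left(Z{\left(33,-10 \right)},35 \right)} = \left(-31\right) 191 + \frac{35 - 957}{-213 - 957} = -5921 + \frac{35 - 957}{-213 - 957} = -5921 + \frac{1}{-1170} \left(-922\right) = -5921 - - \frac{461}{585} = -5921 + \frac{461}{585} = - \frac{3463324}{585}$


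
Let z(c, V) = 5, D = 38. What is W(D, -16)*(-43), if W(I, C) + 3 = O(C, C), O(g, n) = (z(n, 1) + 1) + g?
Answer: 559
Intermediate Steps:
O(g, n) = 6 + g (O(g, n) = (5 + 1) + g = 6 + g)
W(I, C) = 3 + C (W(I, C) = -3 + (6 + C) = 3 + C)
W(D, -16)*(-43) = (3 - 16)*(-43) = -13*(-43) = 559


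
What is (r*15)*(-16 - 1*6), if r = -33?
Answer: 10890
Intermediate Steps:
(r*15)*(-16 - 1*6) = (-33*15)*(-16 - 1*6) = -495*(-16 - 6) = -495*(-22) = 10890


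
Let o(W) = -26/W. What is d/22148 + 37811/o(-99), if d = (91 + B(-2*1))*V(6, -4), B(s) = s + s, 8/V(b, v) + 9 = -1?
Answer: 103632953703/719810 ≈ 1.4397e+5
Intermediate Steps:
V(b, v) = -⅘ (V(b, v) = 8/(-9 - 1) = 8/(-10) = 8*(-⅒) = -⅘)
B(s) = 2*s
d = -348/5 (d = (91 + 2*(-2*1))*(-⅘) = (91 + 2*(-2))*(-⅘) = (91 - 4)*(-⅘) = 87*(-⅘) = -348/5 ≈ -69.600)
d/22148 + 37811/o(-99) = -348/5/22148 + 37811/((-26/(-99))) = -348/5*1/22148 + 37811/((-26*(-1/99))) = -87/27685 + 37811/(26/99) = -87/27685 + 37811*(99/26) = -87/27685 + 3743289/26 = 103632953703/719810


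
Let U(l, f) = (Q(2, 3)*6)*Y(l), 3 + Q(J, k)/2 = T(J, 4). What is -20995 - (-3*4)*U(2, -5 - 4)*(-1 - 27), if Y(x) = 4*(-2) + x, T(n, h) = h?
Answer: 3197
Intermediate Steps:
Q(J, k) = 2 (Q(J, k) = -6 + 2*4 = -6 + 8 = 2)
Y(x) = -8 + x
U(l, f) = -96 + 12*l (U(l, f) = (2*6)*(-8 + l) = 12*(-8 + l) = -96 + 12*l)
-20995 - (-3*4)*U(2, -5 - 4)*(-1 - 27) = -20995 - (-3*4)*(-96 + 12*2)*(-1 - 27) = -20995 - (-12*(-96 + 24))*(-28) = -20995 - (-12*(-72))*(-28) = -20995 - 864*(-28) = -20995 - 1*(-24192) = -20995 + 24192 = 3197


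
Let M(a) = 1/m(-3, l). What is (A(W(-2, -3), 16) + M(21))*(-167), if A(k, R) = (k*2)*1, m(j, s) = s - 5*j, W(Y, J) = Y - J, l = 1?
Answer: -5511/16 ≈ -344.44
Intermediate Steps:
A(k, R) = 2*k (A(k, R) = (2*k)*1 = 2*k)
M(a) = 1/16 (M(a) = 1/(1 - 5*(-3)) = 1/(1 + 15) = 1/16)
(A(W(-2, -3), 16) + M(21))*(-167) = (2*(-2 - 1*(-3)) + 1/16)*(-167) = (2*(-2 + 3) + 1/16)*(-167) = (2*1 + 1/16)*(-167) = (2 + 1/16)*(-167) = (33/16)*(-167) = -5511/16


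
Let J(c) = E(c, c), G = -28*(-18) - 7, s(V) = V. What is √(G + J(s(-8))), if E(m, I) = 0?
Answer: √497 ≈ 22.293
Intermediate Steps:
G = 497 (G = 504 - 7 = 497)
J(c) = 0
√(G + J(s(-8))) = √(497 + 0) = √497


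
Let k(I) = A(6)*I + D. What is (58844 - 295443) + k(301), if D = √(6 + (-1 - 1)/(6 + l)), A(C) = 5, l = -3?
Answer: -235094 + 4*√3/3 ≈ -2.3509e+5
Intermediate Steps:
D = 4*√3/3 (D = √(6 + (-1 - 1)/(6 - 3)) = √(6 - 2/3) = √(6 - 2*⅓) = √(6 - ⅔) = √(16/3) = 4*√3/3 ≈ 2.3094)
k(I) = 5*I + 4*√3/3
(58844 - 295443) + k(301) = (58844 - 295443) + (5*301 + 4*√3/3) = -236599 + (1505 + 4*√3/3) = -235094 + 4*√3/3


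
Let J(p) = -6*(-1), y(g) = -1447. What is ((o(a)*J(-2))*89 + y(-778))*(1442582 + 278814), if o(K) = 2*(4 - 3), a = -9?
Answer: -652409084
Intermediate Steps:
J(p) = 6
o(K) = 2 (o(K) = 2*1 = 2)
((o(a)*J(-2))*89 + y(-778))*(1442582 + 278814) = ((2*6)*89 - 1447)*(1442582 + 278814) = (12*89 - 1447)*1721396 = (1068 - 1447)*1721396 = -379*1721396 = -652409084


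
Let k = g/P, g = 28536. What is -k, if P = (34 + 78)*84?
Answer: -1189/392 ≈ -3.0332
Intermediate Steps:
P = 9408 (P = 112*84 = 9408)
k = 1189/392 (k = 28536/9408 = 28536*(1/9408) = 1189/392 ≈ 3.0332)
-k = -1*1189/392 = -1189/392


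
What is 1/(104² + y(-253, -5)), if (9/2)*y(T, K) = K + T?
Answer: 3/32276 ≈ 9.2948e-5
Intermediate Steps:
y(T, K) = 2*K/9 + 2*T/9 (y(T, K) = 2*(K + T)/9 = 2*K/9 + 2*T/9)
1/(104² + y(-253, -5)) = 1/(104² + ((2/9)*(-5) + (2/9)*(-253))) = 1/(10816 + (-10/9 - 506/9)) = 1/(10816 - 172/3) = 1/(32276/3) = 3/32276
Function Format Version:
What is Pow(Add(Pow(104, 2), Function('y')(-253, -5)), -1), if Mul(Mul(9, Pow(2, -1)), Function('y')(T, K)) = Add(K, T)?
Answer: Rational(3, 32276) ≈ 9.2948e-5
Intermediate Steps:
Function('y')(T, K) = Add(Mul(Rational(2, 9), K), Mul(Rational(2, 9), T)) (Function('y')(T, K) = Mul(Rational(2, 9), Add(K, T)) = Add(Mul(Rational(2, 9), K), Mul(Rational(2, 9), T)))
Pow(Add(Pow(104, 2), Function('y')(-253, -5)), -1) = Pow(Add(Pow(104, 2), Add(Mul(Rational(2, 9), -5), Mul(Rational(2, 9), -253))), -1) = Pow(Add(10816, Add(Rational(-10, 9), Rational(-506, 9))), -1) = Pow(Add(10816, Rational(-172, 3)), -1) = Pow(Rational(32276, 3), -1) = Rational(3, 32276)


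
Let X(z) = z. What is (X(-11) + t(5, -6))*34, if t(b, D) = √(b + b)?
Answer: -374 + 34*√10 ≈ -266.48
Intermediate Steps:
t(b, D) = √2*√b (t(b, D) = √(2*b) = √2*√b)
(X(-11) + t(5, -6))*34 = (-11 + √2*√5)*34 = (-11 + √10)*34 = -374 + 34*√10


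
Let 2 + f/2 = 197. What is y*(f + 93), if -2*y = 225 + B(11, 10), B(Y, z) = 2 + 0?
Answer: -109641/2 ≈ -54821.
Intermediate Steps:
B(Y, z) = 2
f = 390 (f = -4 + 2*197 = -4 + 394 = 390)
y = -227/2 (y = -(225 + 2)/2 = -½*227 = -227/2 ≈ -113.50)
y*(f + 93) = -227*(390 + 93)/2 = -227/2*483 = -109641/2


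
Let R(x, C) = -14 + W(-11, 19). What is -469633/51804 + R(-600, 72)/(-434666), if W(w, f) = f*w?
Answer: -102060972643/11258718732 ≈ -9.0651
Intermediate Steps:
R(x, C) = -223 (R(x, C) = -14 + 19*(-11) = -14 - 209 = -223)
-469633/51804 + R(-600, 72)/(-434666) = -469633/51804 - 223/(-434666) = -469633*1/51804 - 223*(-1/434666) = -469633/51804 + 223/434666 = -102060972643/11258718732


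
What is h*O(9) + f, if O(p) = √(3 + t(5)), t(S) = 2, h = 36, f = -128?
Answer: -128 + 36*√5 ≈ -47.502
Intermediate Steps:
O(p) = √5 (O(p) = √(3 + 2) = √5)
h*O(9) + f = 36*√5 - 128 = -128 + 36*√5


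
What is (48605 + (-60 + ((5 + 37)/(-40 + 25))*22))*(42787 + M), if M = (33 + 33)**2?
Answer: 11428264631/5 ≈ 2.2857e+9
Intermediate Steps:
M = 4356 (M = 66**2 = 4356)
(48605 + (-60 + ((5 + 37)/(-40 + 25))*22))*(42787 + M) = (48605 + (-60 + ((5 + 37)/(-40 + 25))*22))*(42787 + 4356) = (48605 + (-60 + (42/(-15))*22))*47143 = (48605 + (-60 + (42*(-1/15))*22))*47143 = (48605 + (-60 - 14/5*22))*47143 = (48605 + (-60 - 308/5))*47143 = (48605 - 608/5)*47143 = (242417/5)*47143 = 11428264631/5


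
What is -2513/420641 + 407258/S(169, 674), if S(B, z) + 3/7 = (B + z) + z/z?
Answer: 1199151047381/2483885105 ≈ 482.77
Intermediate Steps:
S(B, z) = 4/7 + B + z (S(B, z) = -3/7 + ((B + z) + z/z) = -3/7 + ((B + z) + 1) = -3/7 + (1 + B + z) = 4/7 + B + z)
-2513/420641 + 407258/S(169, 674) = -2513/420641 + 407258/(4/7 + 169 + 674) = -2513*1/420641 + 407258/(5905/7) = -2513/420641 + 407258*(7/5905) = -2513/420641 + 2850806/5905 = 1199151047381/2483885105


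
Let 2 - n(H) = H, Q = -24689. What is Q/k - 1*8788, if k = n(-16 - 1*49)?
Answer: -613485/67 ≈ -9156.5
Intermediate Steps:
n(H) = 2 - H
k = 67 (k = 2 - (-16 - 1*49) = 2 - (-16 - 49) = 2 - 1*(-65) = 2 + 65 = 67)
Q/k - 1*8788 = -24689/67 - 1*8788 = -24689*1/67 - 8788 = -24689/67 - 8788 = -613485/67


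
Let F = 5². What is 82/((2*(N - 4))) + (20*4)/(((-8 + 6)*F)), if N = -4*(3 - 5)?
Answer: 173/20 ≈ 8.6500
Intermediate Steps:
N = 8 (N = -4*(-2) = 8)
F = 25
82/((2*(N - 4))) + (20*4)/(((-8 + 6)*F)) = 82/((2*(8 - 4))) + (20*4)/(((-8 + 6)*25)) = 82/((2*4)) + 80/((-2*25)) = 82/8 + 80/(-50) = 82*(⅛) + 80*(-1/50) = 41/4 - 8/5 = 173/20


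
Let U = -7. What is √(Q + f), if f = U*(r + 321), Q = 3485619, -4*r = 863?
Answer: √13939529/2 ≈ 1866.8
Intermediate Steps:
r = -863/4 (r = -¼*863 = -863/4 ≈ -215.75)
f = -2947/4 (f = -7*(-863/4 + 321) = -7*421/4 = -2947/4 ≈ -736.75)
√(Q + f) = √(3485619 - 2947/4) = √(13939529/4) = √13939529/2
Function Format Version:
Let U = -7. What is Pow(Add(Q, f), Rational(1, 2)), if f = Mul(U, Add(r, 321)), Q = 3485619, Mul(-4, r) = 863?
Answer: Mul(Rational(1, 2), Pow(13939529, Rational(1, 2))) ≈ 1866.8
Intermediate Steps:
r = Rational(-863, 4) (r = Mul(Rational(-1, 4), 863) = Rational(-863, 4) ≈ -215.75)
f = Rational(-2947, 4) (f = Mul(-7, Add(Rational(-863, 4), 321)) = Mul(-7, Rational(421, 4)) = Rational(-2947, 4) ≈ -736.75)
Pow(Add(Q, f), Rational(1, 2)) = Pow(Add(3485619, Rational(-2947, 4)), Rational(1, 2)) = Pow(Rational(13939529, 4), Rational(1, 2)) = Mul(Rational(1, 2), Pow(13939529, Rational(1, 2)))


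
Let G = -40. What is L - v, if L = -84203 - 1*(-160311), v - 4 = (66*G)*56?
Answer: 223944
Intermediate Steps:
v = -147836 (v = 4 + (66*(-40))*56 = 4 - 2640*56 = 4 - 147840 = -147836)
L = 76108 (L = -84203 + 160311 = 76108)
L - v = 76108 - 1*(-147836) = 76108 + 147836 = 223944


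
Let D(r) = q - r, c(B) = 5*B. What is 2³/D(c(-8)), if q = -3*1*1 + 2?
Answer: 8/39 ≈ 0.20513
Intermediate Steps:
q = -1 (q = -3*1 + 2 = -3 + 2 = -1)
D(r) = -1 - r
2³/D(c(-8)) = 2³/(-1 - 5*(-8)) = 8/(-1 - 1*(-40)) = 8/(-1 + 40) = 8/39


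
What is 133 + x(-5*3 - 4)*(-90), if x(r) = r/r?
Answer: 43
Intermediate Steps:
x(r) = 1
133 + x(-5*3 - 4)*(-90) = 133 + 1*(-90) = 133 - 90 = 43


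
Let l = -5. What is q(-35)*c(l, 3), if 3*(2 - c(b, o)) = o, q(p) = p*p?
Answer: 1225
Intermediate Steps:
q(p) = p²
c(b, o) = 2 - o/3
q(-35)*c(l, 3) = (-35)²*(2 - ⅓*3) = 1225*(2 - 1) = 1225*1 = 1225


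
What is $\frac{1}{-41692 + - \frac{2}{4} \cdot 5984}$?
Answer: $- \frac{1}{44684} \approx -2.2379 \cdot 10^{-5}$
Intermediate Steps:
$\frac{1}{-41692 + - \frac{2}{4} \cdot 5984} = \frac{1}{-41692 + \left(-2\right) \frac{1}{4} \cdot 5984} = \frac{1}{-41692 - 2992} = \frac{1}{-44684} = - \frac{1}{44684}$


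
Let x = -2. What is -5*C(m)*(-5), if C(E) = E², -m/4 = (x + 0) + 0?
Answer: 1600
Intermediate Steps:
m = 8 (m = -4*((-2 + 0) + 0) = -4*(-2 + 0) = -4*(-2) = 8)
-5*C(m)*(-5) = -5*8²*(-5) = -5*64*(-5) = -320*(-5) = 1600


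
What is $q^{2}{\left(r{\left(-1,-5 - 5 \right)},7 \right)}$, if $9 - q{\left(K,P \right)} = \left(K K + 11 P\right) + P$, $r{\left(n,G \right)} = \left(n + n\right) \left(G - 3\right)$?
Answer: $564001$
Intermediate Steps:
$r{\left(n,G \right)} = 2 n \left(-3 + G\right)$
$q{\left(K,P \right)} = 9 - K^{2} - 12 P$ ($q{\left(K,P \right)} = 9 - \left(\left(K K + 11 P\right) + P\right) = 9 - \left(\left(K^{2} + 11 P\right) + P\right) = 9 - \left(K^{2} + 12 P\right) = 9 - K^{2} - 12 P$)
$q^{2}{\left(r{\left(-1,-5 - 5 \right)},7 \right)} = \left(9 - \left(2 \left(-1\right) \left(-3 - 10\right)\right)^{2} - 84\right)^{2} = \left(9 - \left(2 \left(-1\right) \left(-13\right)\right)^{2} - 84\right)^{2} = \left(9 - 26^{2} - 84\right)^{2} = \left(9 - 676 - 84\right)^{2} = \left(-751\right)^{2} = 564001$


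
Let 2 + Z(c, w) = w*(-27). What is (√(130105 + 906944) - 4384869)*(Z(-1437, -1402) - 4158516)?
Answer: 18068571833016 - 4120664*√1037049 ≈ 1.8064e+13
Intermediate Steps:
Z(c, w) = -2 - 27*w (Z(c, w) = -2 + w*(-27) = -2 - 27*w)
(√(130105 + 906944) - 4384869)*(Z(-1437, -1402) - 4158516) = (√(130105 + 906944) - 4384869)*((-2 - 27*(-1402)) - 4158516) = (√1037049 - 4384869)*((-2 + 37854) - 4158516) = (-4384869 + √1037049)*(37852 - 4158516) = (-4384869 + √1037049)*(-4120664) = 18068571833016 - 4120664*√1037049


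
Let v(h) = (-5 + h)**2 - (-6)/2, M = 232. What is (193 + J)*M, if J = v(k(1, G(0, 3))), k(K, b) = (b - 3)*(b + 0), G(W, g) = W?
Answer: 51272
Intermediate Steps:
k(K, b) = b*(-3 + b) (k(K, b) = (-3 + b)*b = b*(-3 + b))
v(h) = 3 + (-5 + h)**2 (v(h) = (-5 + h)**2 - (-6)/2 = (-5 + h)**2 - 1*(-3) = (-5 + h)**2 + 3 = 3 + (-5 + h)**2)
J = 28 (J = 3 + (-5 + 0*(-3 + 0))**2 = 3 + (-5 + 0*(-3))**2 = 3 + (-5 + 0)**2 = 3 + (-5)**2 = 3 + 25 = 28)
(193 + J)*M = (193 + 28)*232 = 221*232 = 51272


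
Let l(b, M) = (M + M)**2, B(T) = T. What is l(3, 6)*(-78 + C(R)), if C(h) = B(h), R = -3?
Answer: -11664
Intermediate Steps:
C(h) = h
l(b, M) = 4*M**2 (l(b, M) = (2*M)**2 = 4*M**2)
l(3, 6)*(-78 + C(R)) = (4*6**2)*(-78 - 3) = (4*36)*(-81) = 144*(-81) = -11664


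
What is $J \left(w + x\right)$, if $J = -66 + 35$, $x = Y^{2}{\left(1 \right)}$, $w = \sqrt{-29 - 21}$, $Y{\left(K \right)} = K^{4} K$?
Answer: $-31 - 155 i \sqrt{2} \approx -31.0 - 219.2 i$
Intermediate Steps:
$Y{\left(K \right)} = K^{5}$
$w = 5 i \sqrt{2}$ ($w = \sqrt{-50} = 5 i \sqrt{2} \approx 7.0711 i$)
$x = 1$ ($x = \left(1^{5}\right)^{2} = 1^{2} = 1$)
$J = -31$
$J \left(w + x\right) = - 31 \left(5 i \sqrt{2} + 1\right) = - 31 \left(1 + 5 i \sqrt{2}\right) = -31 - 155 i \sqrt{2}$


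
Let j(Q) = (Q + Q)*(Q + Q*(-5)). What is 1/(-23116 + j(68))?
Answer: -1/60108 ≈ -1.6637e-5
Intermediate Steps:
j(Q) = -8*Q² (j(Q) = (2*Q)*(Q - 5*Q) = (2*Q)*(-4*Q) = -8*Q²)
1/(-23116 + j(68)) = 1/(-23116 - 8*68²) = 1/(-23116 - 8*4624) = 1/(-23116 - 36992) = 1/(-60108) = -1/60108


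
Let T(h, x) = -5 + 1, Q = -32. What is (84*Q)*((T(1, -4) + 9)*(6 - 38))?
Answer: 430080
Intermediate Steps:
T(h, x) = -4
(84*Q)*((T(1, -4) + 9)*(6 - 38)) = (84*(-32))*((-4 + 9)*(6 - 38)) = -13440*(-32) = -2688*(-160) = 430080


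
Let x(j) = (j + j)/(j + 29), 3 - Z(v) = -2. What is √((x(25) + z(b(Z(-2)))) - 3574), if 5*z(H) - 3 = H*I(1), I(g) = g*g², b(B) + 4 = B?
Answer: I*√7233855/45 ≈ 59.768*I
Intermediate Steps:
Z(v) = 5 (Z(v) = 3 - 1*(-2) = 3 + 2 = 5)
b(B) = -4 + B
x(j) = 2*j/(29 + j) (x(j) = (2*j)/(29 + j) = 2*j/(29 + j))
I(g) = g³
z(H) = ⅗ + H/5 (z(H) = ⅗ + (H*1³)/5 = ⅗ + (H*1)/5 = ⅗ + H/5)
√((x(25) + z(b(Z(-2)))) - 3574) = √((2*25/(29 + 25) + (⅗ + (-4 + 5)/5)) - 3574) = √((2*25/54 + (⅗ + (⅕)*1)) - 3574) = √((2*25*(1/54) + (⅗ + ⅕)) - 3574) = √((25/27 + ⅘) - 3574) = √(233/135 - 3574) = √(-482257/135) = I*√7233855/45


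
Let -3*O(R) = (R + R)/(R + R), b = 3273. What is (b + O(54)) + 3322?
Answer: 19784/3 ≈ 6594.7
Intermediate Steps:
O(R) = -1/3 (O(R) = -(R + R)/(3*(R + R)) = -2*R/(3*(2*R)) = -2*R*1/(2*R)/3 = -1/3*1 = -1/3)
(b + O(54)) + 3322 = (3273 - 1/3) + 3322 = 9818/3 + 3322 = 19784/3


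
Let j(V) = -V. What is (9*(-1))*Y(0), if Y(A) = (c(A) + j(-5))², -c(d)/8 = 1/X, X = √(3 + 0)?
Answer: -417 + 240*√3 ≈ -1.3078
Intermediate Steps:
X = √3 ≈ 1.7320
c(d) = -8*√3/3
Y(A) = (5 - 8*√3/3)² (Y(A) = (-8*√3/3 - 1*(-5))² = (-8*√3/3 + 5)² = (5 - 8*√3/3)²)
(9*(-1))*Y(0) = (9*(-1))*(139/3 - 80*√3/3) = -9*(139/3 - 80*√3/3) = -417 + 240*√3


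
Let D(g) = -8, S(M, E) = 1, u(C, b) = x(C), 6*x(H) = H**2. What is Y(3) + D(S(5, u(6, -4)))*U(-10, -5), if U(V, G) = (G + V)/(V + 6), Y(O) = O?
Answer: -27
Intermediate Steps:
x(H) = H**2/6
u(C, b) = C**2/6
U(V, G) = (G + V)/(6 + V)
Y(3) + D(S(5, u(6, -4)))*U(-10, -5) = 3 - 8*(-5 - 10)/(6 - 10) = 3 - 8*(-15)/(-4) = 3 - (-2)*(-15) = 3 - 8*15/4 = 3 - 30 = -27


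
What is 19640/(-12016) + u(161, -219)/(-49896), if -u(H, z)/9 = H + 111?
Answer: -1650247/1040886 ≈ -1.5854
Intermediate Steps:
u(H, z) = -999 - 9*H (u(H, z) = -9*(H + 111) = -9*(111 + H) = -999 - 9*H)
19640/(-12016) + u(161, -219)/(-49896) = 19640/(-12016) + (-999 - 9*161)/(-49896) = 19640*(-1/12016) + (-999 - 1449)*(-1/49896) = -2455/1502 - 2448*(-1/49896) = -2455/1502 + 34/693 = -1650247/1040886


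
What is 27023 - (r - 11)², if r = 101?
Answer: 18923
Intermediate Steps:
27023 - (r - 11)² = 27023 - (101 - 11)² = 27023 - 1*90² = 27023 - 1*8100 = 27023 - 8100 = 18923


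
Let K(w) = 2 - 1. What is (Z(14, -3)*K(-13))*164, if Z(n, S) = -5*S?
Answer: 2460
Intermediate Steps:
K(w) = 1
(Z(14, -3)*K(-13))*164 = (-5*(-3)*1)*164 = (15*1)*164 = 15*164 = 2460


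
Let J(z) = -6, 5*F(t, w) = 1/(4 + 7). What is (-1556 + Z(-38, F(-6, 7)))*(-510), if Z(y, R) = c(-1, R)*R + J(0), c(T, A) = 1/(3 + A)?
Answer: 66119205/83 ≈ 7.9662e+5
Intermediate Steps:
F(t, w) = 1/55 (F(t, w) = 1/(5*(4 + 7)) = (⅕)/11 = (⅕)*(1/11) = 1/55)
Z(y, R) = -6 + R/(3 + R) (Z(y, R) = R/(3 + R) - 6 = -6 + R/(3 + R))
(-1556 + Z(-38, F(-6, 7)))*(-510) = (-1556 + (-18 - 5*1/55)/(3 + 1/55))*(-510) = (-1556 + (-18 - 1/11)/(166/55))*(-510) = (-1556 + (55/166)*(-199/11))*(-510) = (-1556 - 995/166)*(-510) = -259291/166*(-510) = 66119205/83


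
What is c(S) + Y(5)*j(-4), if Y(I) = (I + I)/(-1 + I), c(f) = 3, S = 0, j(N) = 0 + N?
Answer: -7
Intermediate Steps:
j(N) = N
Y(I) = 2*I/(-1 + I) (Y(I) = (2*I)/(-1 + I) = 2*I/(-1 + I))
c(S) + Y(5)*j(-4) = 3 + (2*5/(-1 + 5))*(-4) = 3 + (2*5/4)*(-4) = 3 + (2*5*(¼))*(-4) = 3 + (5/2)*(-4) = 3 - 10 = -7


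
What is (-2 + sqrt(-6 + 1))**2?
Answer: (2 - I*sqrt(5))**2 ≈ -1.0 - 8.9443*I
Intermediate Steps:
(-2 + sqrt(-6 + 1))**2 = (-2 + sqrt(-5))**2 = (-2 + I*sqrt(5))**2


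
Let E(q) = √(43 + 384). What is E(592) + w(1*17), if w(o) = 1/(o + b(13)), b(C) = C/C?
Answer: 1/18 + √427 ≈ 20.720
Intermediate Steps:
E(q) = √427
b(C) = 1
w(o) = 1/(1 + o) (w(o) = 1/(o + 1) = 1/(1 + o))
E(592) + w(1*17) = √427 + 1/(1 + 1*17) = √427 + 1/(1 + 17) = √427 + 1/18 = 1/18 + √427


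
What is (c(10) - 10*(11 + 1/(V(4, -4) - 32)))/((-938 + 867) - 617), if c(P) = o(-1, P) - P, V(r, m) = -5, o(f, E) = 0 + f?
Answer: 4467/25456 ≈ 0.17548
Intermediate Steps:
o(f, E) = f
c(P) = -1 - P
(c(10) - 10*(11 + 1/(V(4, -4) - 32)))/((-938 + 867) - 617) = ((-1 - 1*10) - 10*(11 + 1/(-5 - 32)))/((-938 + 867) - 617) = ((-1 - 10) - 10*(11 + 1/(-37)))/(-71 - 617) = (-11 - 10*(11 - 1/37))/(-688) = (-11 - 10*406/37)*(-1/688) = (-11 - 4060/37)*(-1/688) = -4467/37*(-1/688) = 4467/25456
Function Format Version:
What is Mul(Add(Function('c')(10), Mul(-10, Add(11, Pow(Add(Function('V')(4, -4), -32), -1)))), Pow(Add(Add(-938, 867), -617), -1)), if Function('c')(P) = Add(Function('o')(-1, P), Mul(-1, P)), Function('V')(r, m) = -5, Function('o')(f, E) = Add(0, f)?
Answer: Rational(4467, 25456) ≈ 0.17548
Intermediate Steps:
Function('o')(f, E) = f
Function('c')(P) = Add(-1, Mul(-1, P))
Mul(Add(Function('c')(10), Mul(-10, Add(11, Pow(Add(Function('V')(4, -4), -32), -1)))), Pow(Add(Add(-938, 867), -617), -1)) = Mul(Add(Add(-1, Mul(-1, 10)), Mul(-10, Add(11, Pow(Add(-5, -32), -1)))), Pow(Add(Add(-938, 867), -617), -1)) = Mul(Add(Add(-1, -10), Mul(-10, Add(11, Pow(-37, -1)))), Pow(Add(-71, -617), -1)) = Mul(Add(-11, Mul(-10, Add(11, Rational(-1, 37)))), Pow(-688, -1)) = Mul(Add(-11, Mul(-10, Rational(406, 37))), Rational(-1, 688)) = Mul(Add(-11, Rational(-4060, 37)), Rational(-1, 688)) = Mul(Rational(-4467, 37), Rational(-1, 688)) = Rational(4467, 25456)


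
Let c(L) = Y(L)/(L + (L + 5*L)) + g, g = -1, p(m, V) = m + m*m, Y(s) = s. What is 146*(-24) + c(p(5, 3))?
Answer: -24534/7 ≈ -3504.9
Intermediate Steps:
p(m, V) = m + m**2
c(L) = -6/7 (c(L) = L/(L + (L + 5*L)) - 1 = L/(L + 6*L) - 1 = L/((7*L)) - 1 = L*(1/(7*L)) - 1 = 1/7 - 1 = -6/7)
146*(-24) + c(p(5, 3)) = 146*(-24) - 6/7 = -3504 - 6/7 = -24534/7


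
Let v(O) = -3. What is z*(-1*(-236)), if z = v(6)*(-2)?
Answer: 1416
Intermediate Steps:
z = 6 (z = -3*(-2) = 6)
z*(-1*(-236)) = 6*(-1*(-236)) = 6*236 = 1416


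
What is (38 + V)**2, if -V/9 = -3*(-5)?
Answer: 9409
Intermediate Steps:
V = -135 (V = -(-27)*(-5) = -9*15 = -135)
(38 + V)**2 = (38 - 135)**2 = (-97)**2 = 9409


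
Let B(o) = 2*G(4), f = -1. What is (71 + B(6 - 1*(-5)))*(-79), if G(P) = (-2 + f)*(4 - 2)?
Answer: -4661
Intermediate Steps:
G(P) = -6 (G(P) = (-2 - 1)*(4 - 2) = -3*2 = -6)
B(o) = -12 (B(o) = 2*(-6) = -12)
(71 + B(6 - 1*(-5)))*(-79) = (71 - 12)*(-79) = 59*(-79) = -4661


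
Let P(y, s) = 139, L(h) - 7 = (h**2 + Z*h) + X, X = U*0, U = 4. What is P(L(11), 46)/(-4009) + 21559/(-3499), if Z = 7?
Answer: -86916392/14027491 ≈ -6.1961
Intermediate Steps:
X = 0 (X = 4*0 = 0)
L(h) = 7 + h**2 + 7*h (L(h) = 7 + ((h**2 + 7*h) + 0) = 7 + (h**2 + 7*h) = 7 + h**2 + 7*h)
P(L(11), 46)/(-4009) + 21559/(-3499) = 139/(-4009) + 21559/(-3499) = 139*(-1/4009) + 21559*(-1/3499) = -139/4009 - 21559/3499 = -86916392/14027491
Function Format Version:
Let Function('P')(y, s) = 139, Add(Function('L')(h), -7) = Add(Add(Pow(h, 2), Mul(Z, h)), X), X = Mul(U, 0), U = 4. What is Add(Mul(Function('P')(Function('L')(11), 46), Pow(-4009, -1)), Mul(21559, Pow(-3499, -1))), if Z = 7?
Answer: Rational(-86916392, 14027491) ≈ -6.1961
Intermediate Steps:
X = 0 (X = Mul(4, 0) = 0)
Function('L')(h) = Add(7, Pow(h, 2), Mul(7, h)) (Function('L')(h) = Add(7, Add(Add(Pow(h, 2), Mul(7, h)), 0)) = Add(7, Add(Pow(h, 2), Mul(7, h))) = Add(7, Pow(h, 2), Mul(7, h)))
Add(Mul(Function('P')(Function('L')(11), 46), Pow(-4009, -1)), Mul(21559, Pow(-3499, -1))) = Add(Mul(139, Pow(-4009, -1)), Mul(21559, Pow(-3499, -1))) = Add(Mul(139, Rational(-1, 4009)), Mul(21559, Rational(-1, 3499))) = Add(Rational(-139, 4009), Rational(-21559, 3499)) = Rational(-86916392, 14027491)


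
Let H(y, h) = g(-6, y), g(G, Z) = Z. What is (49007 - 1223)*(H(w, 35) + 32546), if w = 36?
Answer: 1556898288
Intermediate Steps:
H(y, h) = y
(49007 - 1223)*(H(w, 35) + 32546) = (49007 - 1223)*(36 + 32546) = 47784*32582 = 1556898288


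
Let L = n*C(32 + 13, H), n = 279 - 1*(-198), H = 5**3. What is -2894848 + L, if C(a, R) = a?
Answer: -2873383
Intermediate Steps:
H = 125
n = 477 (n = 279 + 198 = 477)
L = 21465 (L = 477*(32 + 13) = 477*45 = 21465)
-2894848 + L = -2894848 + 21465 = -2873383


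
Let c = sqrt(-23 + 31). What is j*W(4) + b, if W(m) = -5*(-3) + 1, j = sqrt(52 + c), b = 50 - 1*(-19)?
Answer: 69 + 16*sqrt(52 + 2*sqrt(2)) ≈ 187.47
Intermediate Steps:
c = 2*sqrt(2) (c = sqrt(8) = 2*sqrt(2) ≈ 2.8284)
b = 69 (b = 50 + 19 = 69)
j = sqrt(52 + 2*sqrt(2)) ≈ 7.4046
W(m) = 16 (W(m) = 15 + 1 = 16)
j*W(4) + b = sqrt(52 + 2*sqrt(2))*16 + 69 = 16*sqrt(52 + 2*sqrt(2)) + 69 = 69 + 16*sqrt(52 + 2*sqrt(2))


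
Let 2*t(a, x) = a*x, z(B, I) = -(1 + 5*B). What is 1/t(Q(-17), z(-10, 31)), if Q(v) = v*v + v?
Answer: 1/6664 ≈ 0.00015006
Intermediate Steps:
Q(v) = v + v**2 (Q(v) = v**2 + v = v + v**2)
z(B, I) = -1 - 5*B
t(a, x) = a*x/2 (t(a, x) = (a*x)/2 = a*x/2)
1/t(Q(-17), z(-10, 31)) = 1/((-17*(1 - 17))*(-1 - 5*(-10))/2) = 1/((-17*(-16))*(-1 + 50)/2) = 1/((1/2)*272*49) = 1/6664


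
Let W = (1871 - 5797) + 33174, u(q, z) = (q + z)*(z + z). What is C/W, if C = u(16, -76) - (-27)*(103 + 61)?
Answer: 3387/7312 ≈ 0.46321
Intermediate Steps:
u(q, z) = 2*z*(q + z) (u(q, z) = (q + z)*(2*z) = 2*z*(q + z))
W = 29248 (W = -3926 + 33174 = 29248)
C = 13548 (C = 2*(-76)*(16 - 76) - (-27)*(103 + 61) = 2*(-76)*(-60) - (-27)*164 = 9120 - 1*(-4428) = 9120 + 4428 = 13548)
C/W = 13548/29248 = 13548*(1/29248) = 3387/7312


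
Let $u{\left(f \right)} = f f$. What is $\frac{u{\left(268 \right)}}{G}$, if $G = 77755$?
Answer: $\frac{71824}{77755} \approx 0.92372$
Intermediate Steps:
$u{\left(f \right)} = f^{2}$
$\frac{u{\left(268 \right)}}{G} = \frac{268^{2}}{77755} = 71824 \cdot \frac{1}{77755} = \frac{71824}{77755}$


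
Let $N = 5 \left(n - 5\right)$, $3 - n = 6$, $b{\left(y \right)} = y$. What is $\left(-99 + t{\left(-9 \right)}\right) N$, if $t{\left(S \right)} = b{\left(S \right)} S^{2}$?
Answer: $33120$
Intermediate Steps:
$n = -3$ ($n = 3 - 6 = -3$)
$t{\left(S \right)} = S^{3}$ ($t{\left(S \right)} = S S^{2} = S^{3}$)
$N = -40$ ($N = 5 \left(-3 - 5\right) = 5 \left(-8\right) = -40$)
$\left(-99 + t{\left(-9 \right)}\right) N = \left(-99 + \left(-9\right)^{3}\right) \left(-40\right) = \left(-99 - 729\right) \left(-40\right) = \left(-828\right) \left(-40\right) = 33120$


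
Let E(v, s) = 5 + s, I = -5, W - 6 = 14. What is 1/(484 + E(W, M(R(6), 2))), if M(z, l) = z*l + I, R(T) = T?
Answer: 1/496 ≈ 0.0020161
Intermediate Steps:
W = 20 (W = 6 + 14 = 20)
M(z, l) = -5 + l*z (M(z, l) = z*l - 5 = l*z - 5 = -5 + l*z)
1/(484 + E(W, M(R(6), 2))) = 1/(484 + (5 + (-5 + 2*6))) = 1/(484 + (5 + (-5 + 12))) = 1/(484 + (5 + 7)) = 1/(484 + 12) = 1/496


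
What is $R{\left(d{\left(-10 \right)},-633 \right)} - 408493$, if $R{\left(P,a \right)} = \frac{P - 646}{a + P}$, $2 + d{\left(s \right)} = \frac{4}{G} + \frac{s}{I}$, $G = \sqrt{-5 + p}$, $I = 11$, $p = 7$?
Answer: $- \frac{19987127351759}{48929057} + \frac{3146 \sqrt{2}}{48929057} \approx -4.0849 \cdot 10^{5}$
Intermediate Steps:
$G = \sqrt{2}$ ($G = \sqrt{-5 + 7} = \sqrt{2} \approx 1.4142$)
$d{\left(s \right)} = -2 + 2 \sqrt{2} + \frac{s}{11}$ ($d{\left(s \right)} = -2 + \left(\frac{4}{\sqrt{2}} + \frac{s}{11}\right) = -2 + \left(4 \frac{\sqrt{2}}{2} + s \frac{1}{11}\right) = -2 + \left(2 \sqrt{2} + \frac{s}{11}\right) = -2 + 2 \sqrt{2} + \frac{s}{11}$)
$R{\left(P,a \right)} = \frac{-646 + P}{P + a}$
$R{\left(d{\left(-10 \right)},-633 \right)} - 408493 = \frac{-646 + \left(-2 + 2 \sqrt{2} + \frac{1}{11} \left(-10\right)\right)}{\left(-2 + 2 \sqrt{2} + \frac{1}{11} \left(-10\right)\right) - 633} - 408493 = \frac{-646 - \left(\frac{32}{11} - 2 \sqrt{2}\right)}{\left(-2 + 2 \sqrt{2} - \frac{10}{11}\right) - 633} - 408493 = \frac{-646 - \left(\frac{32}{11} - 2 \sqrt{2}\right)}{\left(- \frac{32}{11} + 2 \sqrt{2}\right) - 633} - 408493 = \frac{- \frac{7138}{11} + 2 \sqrt{2}}{- \frac{6995}{11} + 2 \sqrt{2}} - 408493 = -408493 + \frac{- \frac{7138}{11} + 2 \sqrt{2}}{- \frac{6995}{11} + 2 \sqrt{2}}$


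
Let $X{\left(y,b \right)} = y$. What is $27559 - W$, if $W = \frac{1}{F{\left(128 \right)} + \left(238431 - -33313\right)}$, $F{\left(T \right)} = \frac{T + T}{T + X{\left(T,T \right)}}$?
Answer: $\frac{7489020454}{271745} \approx 27559.0$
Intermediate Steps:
$F{\left(T \right)} = 1$ ($F{\left(T \right)} = \frac{T + T}{T + T} = \frac{2 T}{2 T} = 2 T \frac{1}{2 T} = 1$)
$W = \frac{1}{271745}$ ($W = \frac{1}{1 + \left(238431 - -33313\right)} = \frac{1}{1 + \left(238431 + 33313\right)} = \frac{1}{1 + 271744} = \frac{1}{271745} \approx 3.6799 \cdot 10^{-6}$)
$27559 - W = 27559 - \frac{1}{271745} = \frac{7489020454}{271745}$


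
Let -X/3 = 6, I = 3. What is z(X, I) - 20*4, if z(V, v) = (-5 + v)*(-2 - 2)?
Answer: -72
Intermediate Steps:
X = -18 (X = -3*6 = -18)
z(V, v) = 20 - 4*v (z(V, v) = (-5 + v)*(-4) = 20 - 4*v)
z(X, I) - 20*4 = (20 - 4*3) - 20*4 = (20 - 12) - 80 = 8 - 80 = -72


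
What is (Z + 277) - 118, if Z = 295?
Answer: 454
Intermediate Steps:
(Z + 277) - 118 = (295 + 277) - 118 = 572 - 118 = 454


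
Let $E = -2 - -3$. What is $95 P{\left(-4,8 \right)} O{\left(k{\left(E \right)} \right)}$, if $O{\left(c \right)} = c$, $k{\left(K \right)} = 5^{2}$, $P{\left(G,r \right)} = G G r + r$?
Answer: $323000$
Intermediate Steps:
$E = 1$ ($E = -2 + 3 = 1$)
$P{\left(G,r \right)} = r + r G^{2}$ ($P{\left(G,r \right)} = G^{2} r + r = r G^{2} + r = r + r G^{2}$)
$k{\left(K \right)} = 25$
$95 P{\left(-4,8 \right)} O{\left(k{\left(E \right)} \right)} = 95 \cdot 8 \left(1 + \left(-4\right)^{2}\right) 25 = 95 \cdot 8 \left(1 + 16\right) 25 = 95 \cdot 8 \cdot 17 \cdot 25 = 95 \cdot 136 \cdot 25 = 12920 \cdot 25 = 323000$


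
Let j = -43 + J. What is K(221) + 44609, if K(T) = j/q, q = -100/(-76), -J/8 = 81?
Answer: 1102096/25 ≈ 44084.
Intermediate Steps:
J = -648 (J = -8*81 = -648)
q = 25/19 (q = -100*(-1/76) = 25/19 ≈ 1.3158)
j = -691 (j = -43 - 648 = -691)
K(T) = -13129/25 (K(T) = -691/25/19 = -691*19/25 = -13129/25)
K(221) + 44609 = -13129/25 + 44609 = 1102096/25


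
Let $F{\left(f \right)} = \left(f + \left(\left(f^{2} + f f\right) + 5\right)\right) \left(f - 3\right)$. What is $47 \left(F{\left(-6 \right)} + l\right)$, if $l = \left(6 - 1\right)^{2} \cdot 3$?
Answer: $-26508$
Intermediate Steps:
$l = 75$ ($l = 5^{2} \cdot 3 = 25 \cdot 3 = 75$)
$F{\left(f \right)} = \left(-3 + f\right) \left(5 + f + 2 f^{2}\right)$ ($F{\left(f \right)} = \left(f + \left(\left(f^{2} + f^{2}\right) + 5\right)\right) \left(-3 + f\right) = \left(f + \left(2 f^{2} + 5\right)\right) \left(-3 + f\right) = \left(f + \left(5 + 2 f^{2}\right)\right) \left(-3 + f\right) = \left(5 + f + 2 f^{2}\right) \left(-3 + f\right) = \left(-3 + f\right) \left(5 + f + 2 f^{2}\right)$)
$47 \left(F{\left(-6 \right)} + l\right) = 47 \left(\left(-15 - 5 \left(-6\right)^{2} + 2 \left(-6\right) + 2 \left(-6\right)^{3}\right) + 75\right) = 47 \left(\left(-15 - 180 - 12 + 2 \left(-216\right)\right) + 75\right) = 47 \left(\left(-15 - 180 - 12 - 432\right) + 75\right) = 47 \left(-639 + 75\right) = 47 \left(-564\right) = -26508$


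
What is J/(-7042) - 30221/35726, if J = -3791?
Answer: -19344754/62895623 ≈ -0.30757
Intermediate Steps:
J/(-7042) - 30221/35726 = -3791/(-7042) - 30221/35726 = -3791*(-1/7042) - 30221*1/35726 = 3791/7042 - 30221/35726 = -19344754/62895623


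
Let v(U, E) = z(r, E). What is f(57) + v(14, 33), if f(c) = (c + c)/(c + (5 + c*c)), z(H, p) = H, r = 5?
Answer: 16669/3311 ≈ 5.0344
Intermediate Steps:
v(U, E) = 5
f(c) = 2*c/(5 + c + c**2) (f(c) = (2*c)/(c + (5 + c**2)) = (2*c)/(5 + c + c**2) = 2*c/(5 + c + c**2))
f(57) + v(14, 33) = 2*57/(5 + 57 + 57**2) + 5 = 2*57/(5 + 57 + 3249) + 5 = 2*57/3311 + 5 = 2*57*(1/3311) + 5 = 114/3311 + 5 = 16669/3311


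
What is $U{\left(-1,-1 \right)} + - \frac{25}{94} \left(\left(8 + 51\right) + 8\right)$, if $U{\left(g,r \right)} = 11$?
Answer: $- \frac{641}{94} \approx -6.8191$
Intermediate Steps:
$U{\left(-1,-1 \right)} + - \frac{25}{94} \left(\left(8 + 51\right) + 8\right) = 11 + - \frac{25}{94} \left(\left(8 + 51\right) + 8\right) = 11 + \left(-25\right) \frac{1}{94} \left(59 + 8\right) = 11 - \frac{1675}{94} = - \frac{641}{94}$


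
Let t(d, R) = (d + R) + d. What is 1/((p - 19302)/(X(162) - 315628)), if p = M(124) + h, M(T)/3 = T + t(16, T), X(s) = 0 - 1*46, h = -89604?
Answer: 157837/54033 ≈ 2.9211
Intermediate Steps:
t(d, R) = R + 2*d (t(d, R) = (R + d) + d = R + 2*d)
X(s) = -46 (X(s) = 0 - 46 = -46)
M(T) = 96 + 6*T (M(T) = 3*(T + (T + 2*16)) = 3*(T + (T + 32)) = 3*(T + (32 + T)) = 3*(32 + 2*T) = 96 + 6*T)
p = -88764 (p = (96 + 6*124) - 89604 = (96 + 744) - 89604 = 840 - 89604 = -88764)
1/((p - 19302)/(X(162) - 315628)) = 1/((-88764 - 19302)/(-46 - 315628)) = 1/(-108066/(-315674)) = 1/(-108066*(-1/315674)) = 1/(54033/157837) = 157837/54033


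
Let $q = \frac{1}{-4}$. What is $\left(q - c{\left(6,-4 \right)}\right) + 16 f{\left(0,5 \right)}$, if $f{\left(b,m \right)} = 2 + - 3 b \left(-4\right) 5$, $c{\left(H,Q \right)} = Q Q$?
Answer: $\frac{63}{4} \approx 15.75$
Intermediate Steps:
$c{\left(H,Q \right)} = Q^{2}$
$f{\left(b,m \right)} = 2 + 60 b$ ($f{\left(b,m \right)} = 2 + 12 b 5 = 2 + 60 b$)
$q = - \frac{1}{4} \approx -0.25$
$\left(q - c{\left(6,-4 \right)}\right) + 16 f{\left(0,5 \right)} = \left(- \frac{1}{4} - \left(-4\right)^{2}\right) + 16 \left(2 + 60 \cdot 0\right) = \left(- \frac{1}{4} - 16\right) + 16 \left(2 + 0\right) = \left(- \frac{1}{4} - 16\right) + 16 \cdot 2 = - \frac{65}{4} + 32 = \frac{63}{4}$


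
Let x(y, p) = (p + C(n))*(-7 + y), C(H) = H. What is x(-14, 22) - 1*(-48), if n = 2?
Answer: -456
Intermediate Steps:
x(y, p) = (-7 + y)*(2 + p) (x(y, p) = (p + 2)*(-7 + y) = (2 + p)*(-7 + y) = (-7 + y)*(2 + p))
x(-14, 22) - 1*(-48) = (-14 - 7*22 + 2*(-14) + 22*(-14)) - 1*(-48) = (-14 - 154 - 28 - 308) + 48 = -504 + 48 = -456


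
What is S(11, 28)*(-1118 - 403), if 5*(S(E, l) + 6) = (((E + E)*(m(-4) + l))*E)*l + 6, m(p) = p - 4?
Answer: -206089416/5 ≈ -4.1218e+7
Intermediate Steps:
m(p) = -4 + p
S(E, l) = -24/5 + 2*l*E²*(-8 + l)/5 (S(E, l) = -6 + ((((E + E)*((-4 - 4) + l))*E)*l + 6)/5 = -6 + ((((2*E)*(-8 + l))*E)*l + 6)/5 = -6 + (((2*E*(-8 + l))*E)*l + 6)/5 = -6 + ((2*E²*(-8 + l))*l + 6)/5 = -6 + (2*l*E²*(-8 + l) + 6)/5 = -6 + (6 + 2*l*E²*(-8 + l))/5 = -6 + (6/5 + 2*l*E²*(-8 + l)/5) = -24/5 + 2*l*E²*(-8 + l)/5)
S(11, 28)*(-1118 - 403) = (-24/5 - 16/5*28*11² + (⅖)*11²*28²)*(-1118 - 403) = (-24/5 - 16/5*28*121 + (⅖)*121*784)*(-1521) = (-24/5 - 54208/5 + 189728/5)*(-1521) = (135496/5)*(-1521) = -206089416/5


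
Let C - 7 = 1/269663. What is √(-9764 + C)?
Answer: I*√709510828963070/269663 ≈ 98.778*I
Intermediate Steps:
C = 1887642/269663 (C = 7 + 1/269663 = 1887642/269663 ≈ 7.0000)
√(-9764 + C) = √(-9764 + 1887642/269663) = √(-2631101890/269663) = I*√709510828963070/269663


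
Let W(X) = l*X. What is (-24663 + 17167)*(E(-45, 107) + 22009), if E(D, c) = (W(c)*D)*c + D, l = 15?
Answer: 57765008056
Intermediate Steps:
W(X) = 15*X
E(D, c) = D + 15*D*c² (E(D, c) = ((15*c)*D)*c + D = (15*D*c)*c + D = 15*D*c² + D = D + 15*D*c²)
(-24663 + 17167)*(E(-45, 107) + 22009) = (-24663 + 17167)*(-45*(1 + 15*107²) + 22009) = -7496*(-45*(1 + 15*11449) + 22009) = -7496*(-45*(1 + 171735) + 22009) = -7496*(-45*171736 + 22009) = -7496*(-7728120 + 22009) = -7496*(-7706111) = 57765008056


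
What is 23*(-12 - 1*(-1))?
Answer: -253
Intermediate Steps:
23*(-12 - 1*(-1)) = 23*(-12 + 1) = 23*(-11) = -253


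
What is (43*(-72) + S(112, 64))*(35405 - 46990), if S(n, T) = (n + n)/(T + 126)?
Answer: 681216536/19 ≈ 3.5854e+7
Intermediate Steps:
S(n, T) = 2*n/(126 + T) (S(n, T) = (2*n)/(126 + T) = 2*n/(126 + T))
(43*(-72) + S(112, 64))*(35405 - 46990) = (43*(-72) + 2*112/(126 + 64))*(35405 - 46990) = (-3096 + 2*112/190)*(-11585) = (-3096 + 2*112*(1/190))*(-11585) = (-3096 + 112/95)*(-11585) = -294008/95*(-11585) = 681216536/19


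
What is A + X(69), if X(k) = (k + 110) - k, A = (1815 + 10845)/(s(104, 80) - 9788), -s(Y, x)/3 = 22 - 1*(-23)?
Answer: 1078870/9923 ≈ 108.72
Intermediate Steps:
s(Y, x) = -135 (s(Y, x) = -3*(22 - 1*(-23)) = -3*(22 + 23) = -3*45 = -135)
A = -12660/9923 (A = (1815 + 10845)/(-135 - 9788) = 12660/(-9923) = 12660*(-1/9923) = -12660/9923 ≈ -1.2758)
X(k) = 110 (X(k) = (110 + k) - k = 110)
A + X(69) = -12660/9923 + 110 = 1078870/9923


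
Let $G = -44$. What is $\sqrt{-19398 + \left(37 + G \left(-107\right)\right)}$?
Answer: $i \sqrt{14653} \approx 121.05 i$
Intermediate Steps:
$\sqrt{-19398 + \left(37 + G \left(-107\right)\right)} = \sqrt{-19398 + \left(37 - -4708\right)} = \sqrt{-19398 + \left(37 + 4708\right)} = \sqrt{-19398 + 4745} = \sqrt{-14653} = i \sqrt{14653}$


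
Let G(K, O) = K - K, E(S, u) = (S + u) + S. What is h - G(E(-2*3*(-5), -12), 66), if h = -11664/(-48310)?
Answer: 5832/24155 ≈ 0.24144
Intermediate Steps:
E(S, u) = u + 2*S
G(K, O) = 0
h = 5832/24155 (h = -11664*(-1/48310) = 5832/24155 ≈ 0.24144)
h - G(E(-2*3*(-5), -12), 66) = 5832/24155 - 1*0 = 5832/24155 + 0 = 5832/24155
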